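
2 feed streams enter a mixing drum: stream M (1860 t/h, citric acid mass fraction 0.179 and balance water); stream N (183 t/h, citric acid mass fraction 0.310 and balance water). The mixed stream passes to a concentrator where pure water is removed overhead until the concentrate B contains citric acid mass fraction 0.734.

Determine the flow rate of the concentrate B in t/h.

citric acid entering = 1860×0.179 + 183×0.310 = 389.67 t/h.
All citric acid reports to B, so B = 389.67/0.734 = 530.89 t/h.

530.9 t/h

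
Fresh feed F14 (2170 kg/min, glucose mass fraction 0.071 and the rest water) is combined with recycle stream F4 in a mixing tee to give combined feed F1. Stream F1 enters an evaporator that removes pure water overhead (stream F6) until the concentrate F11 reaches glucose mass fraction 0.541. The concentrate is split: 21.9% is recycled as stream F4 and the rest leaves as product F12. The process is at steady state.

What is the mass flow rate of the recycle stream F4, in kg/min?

Overall glucose balance (none leaves overhead): glucose in fresh feed = glucose in product, i.e. 2170×0.071 = (1−0.219)·F11·0.541.
F11 = 154.07/(0.541×0.781) = 364.64 kg/min.
Recycle F4 = 0.219×364.64 = 79.857 kg/min.

79.86 kg/min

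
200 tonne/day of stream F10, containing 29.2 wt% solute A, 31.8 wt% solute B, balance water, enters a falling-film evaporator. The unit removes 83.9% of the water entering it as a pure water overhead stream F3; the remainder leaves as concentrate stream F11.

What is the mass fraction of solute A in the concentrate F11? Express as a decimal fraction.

solute A is not removed: 200×0.292 = 58.4 tonne/day of solute A enters F11.
water entering = 200×0.390 = 78 tonne/day; overhead removed = 0.839×78 = 65.442 tonne/day.
Concentrate = 200 − 65.442 = 134.56 tonne/day.
Mass fraction = 58.4/134.56 = 0.4340.

0.4340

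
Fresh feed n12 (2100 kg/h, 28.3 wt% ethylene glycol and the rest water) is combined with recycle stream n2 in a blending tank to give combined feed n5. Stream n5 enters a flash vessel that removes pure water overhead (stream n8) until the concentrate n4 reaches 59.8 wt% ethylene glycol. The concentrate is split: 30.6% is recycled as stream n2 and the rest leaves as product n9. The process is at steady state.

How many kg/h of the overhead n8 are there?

Overall ethylene glycol balance (none leaves overhead): ethylene glycol in fresh feed = ethylene glycol in product, i.e. 2100×0.283 = (1−0.306)·n4·0.598.
n4 = 594.3/(0.598×0.694) = 1432 kg/h.
Recycle n2 = 0.306×1432 = 438.19 kg/h.
Combined feed n5 = 2100 + 438.19 = 2538.2 kg/h.
Overhead n8 = n5 − n4 = 2538.2 − 1432 = 1106.2 kg/h.

1106 kg/h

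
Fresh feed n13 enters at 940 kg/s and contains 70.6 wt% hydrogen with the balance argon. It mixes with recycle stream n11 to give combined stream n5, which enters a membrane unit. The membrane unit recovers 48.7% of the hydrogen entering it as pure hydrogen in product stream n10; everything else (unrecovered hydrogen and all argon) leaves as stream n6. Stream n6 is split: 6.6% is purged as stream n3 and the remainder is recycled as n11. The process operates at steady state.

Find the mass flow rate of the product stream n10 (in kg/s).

620.5 kg/s

hydrogen in n5: m_A = 940×0.706 + (1−0.066)·(1−0.487)·m_A, so m_A = 663.64/0.5209 = 1274.1 kg/s.
Product n10 = 0.487×1274.1 = 620.5 kg/s.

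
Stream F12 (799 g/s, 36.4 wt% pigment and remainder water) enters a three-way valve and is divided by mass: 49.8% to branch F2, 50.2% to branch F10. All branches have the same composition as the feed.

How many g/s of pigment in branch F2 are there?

144.8 g/s

Branch F2 total = 0.498×799 = 397.9 g/s.
pigment in F2 = 0.364×397.9 = 144.84 g/s.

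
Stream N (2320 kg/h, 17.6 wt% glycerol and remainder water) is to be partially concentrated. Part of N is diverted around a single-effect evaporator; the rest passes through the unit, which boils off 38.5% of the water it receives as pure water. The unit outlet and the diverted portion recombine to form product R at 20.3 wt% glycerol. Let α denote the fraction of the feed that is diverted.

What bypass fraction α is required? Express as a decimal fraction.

0.581

All 2320×0.176 = 408.32 kg/h of glycerol reaches R, so R = 408.32/0.203 = 2011.4 kg/h and vapour = 308.57 kg/h.
The evaporator receives (1−α)·2320 of feed at 0.824 water and removes 0.385 of that water:
0.385×0.824×(1−α)×2320 = 308.57
(1−α) = 308.57/736 = 0.4193;  α = 0.5807.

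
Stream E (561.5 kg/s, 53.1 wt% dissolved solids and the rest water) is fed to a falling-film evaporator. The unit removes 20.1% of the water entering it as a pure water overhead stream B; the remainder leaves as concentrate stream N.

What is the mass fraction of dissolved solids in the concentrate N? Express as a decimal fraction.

dissolved solids is not removed: 561.5×0.531 = 298.16 kg/s of dissolved solids enters N.
water entering = 561.5×0.469 = 263.34 kg/s; overhead removed = 0.201×263.34 = 52.932 kg/s.
Concentrate = 561.5 − 52.932 = 508.57 kg/s.
Mass fraction = 298.16/508.57 = 0.586.

0.586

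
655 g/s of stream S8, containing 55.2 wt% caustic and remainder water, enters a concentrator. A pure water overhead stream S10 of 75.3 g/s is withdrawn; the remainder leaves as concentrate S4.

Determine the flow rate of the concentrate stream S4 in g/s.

579.7 g/s

Concentrate = 655 − 75.3 = 579.7 g/s.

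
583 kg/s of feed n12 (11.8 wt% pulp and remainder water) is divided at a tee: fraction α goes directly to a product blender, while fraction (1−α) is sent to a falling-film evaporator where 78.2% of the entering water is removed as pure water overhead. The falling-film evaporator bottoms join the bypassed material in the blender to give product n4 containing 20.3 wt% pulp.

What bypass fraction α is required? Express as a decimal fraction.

All 583×0.118 = 68.794 kg/s of pulp reaches n4, so n4 = 68.794/0.203 = 338.89 kg/s and vapour = 244.11 kg/s.
The evaporator receives (1−α)·583 of feed at 0.882 water and removes 0.782 of that water:
0.782×0.882×(1−α)×583 = 244.11
(1−α) = 244.11/402.11 = 0.6071;  α = 0.3929.

0.393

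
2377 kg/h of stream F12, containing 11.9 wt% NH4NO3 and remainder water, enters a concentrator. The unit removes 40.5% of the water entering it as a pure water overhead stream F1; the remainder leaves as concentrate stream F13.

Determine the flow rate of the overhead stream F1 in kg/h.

848.1 kg/h

water entering = 2377×0.881 = 2094.1 kg/h; overhead removed = 0.405×2094.1 = 848.13 kg/h.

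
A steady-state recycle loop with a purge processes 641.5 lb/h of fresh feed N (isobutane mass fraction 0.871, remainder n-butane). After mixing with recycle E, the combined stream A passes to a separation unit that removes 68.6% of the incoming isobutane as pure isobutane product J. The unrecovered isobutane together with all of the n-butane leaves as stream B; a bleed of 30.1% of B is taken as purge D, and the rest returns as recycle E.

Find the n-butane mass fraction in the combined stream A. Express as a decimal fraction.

n-butane enters only via N and leaves only via the purge: 641.5×0.129 = 0.301×(n-butane in B), and the separation unit passes all n-butane, so n-butane in A = n-butane in B = 274.93 lb/h.
isobutane in A: m_A = 641.5×0.871 + (1−0.301)·(1−0.686)·m_A, so m_A = 558.75/0.7805 = 715.87 lb/h.
A = 715.87 + 274.93 = 990.8 lb/h.
n-butane fraction in A = 274.93/990.8 = 0.277.

0.277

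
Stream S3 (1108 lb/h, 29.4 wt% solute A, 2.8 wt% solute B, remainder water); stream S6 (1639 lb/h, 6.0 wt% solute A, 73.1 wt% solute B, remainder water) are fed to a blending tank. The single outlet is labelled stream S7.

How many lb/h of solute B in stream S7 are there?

1229 lb/h

solute B out = solute B in = 1108×0.028 + 1639×0.731 = 1229.1 lb/h.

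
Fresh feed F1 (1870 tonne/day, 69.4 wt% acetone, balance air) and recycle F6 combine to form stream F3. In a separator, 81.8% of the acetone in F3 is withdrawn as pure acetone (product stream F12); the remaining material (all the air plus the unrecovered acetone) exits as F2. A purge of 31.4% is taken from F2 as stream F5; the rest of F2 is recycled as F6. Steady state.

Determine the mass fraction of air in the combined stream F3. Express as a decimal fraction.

air enters only via F1 and leaves only via the purge: 1870×0.306 = 0.314×(air in F2), and the separator passes all air, so air in F3 = air in F2 = 1822.4 tonne/day.
acetone in F3: m_A = 1870×0.694 + (1−0.314)·(1−0.818)·m_A, so m_A = 1297.8/0.8751 = 1482.9 tonne/day.
F3 = 1482.9 + 1822.4 = 3305.3 tonne/day.
air fraction in F3 = 1822.4/3305.3 = 0.551.

0.551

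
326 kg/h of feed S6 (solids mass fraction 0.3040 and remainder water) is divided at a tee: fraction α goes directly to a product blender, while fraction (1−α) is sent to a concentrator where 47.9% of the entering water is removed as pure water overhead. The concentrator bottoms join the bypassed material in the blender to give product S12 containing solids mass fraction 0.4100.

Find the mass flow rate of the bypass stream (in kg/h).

All 326×0.304 = 99.104 kg/h of solids reaches S12, so S12 = 99.104/0.410 = 241.72 kg/h and vapour = 84.283 kg/h.
The evaporator receives (1−α)·326 of feed at 0.696 water and removes 0.479 of that water:
0.479×0.696×(1−α)×326 = 84.283
(1−α) = 84.283/108.68 = 0.7755;  α = 0.2245.
Bypass flow = 0.2245×326 = 73.19 kg/h.

73.19 kg/h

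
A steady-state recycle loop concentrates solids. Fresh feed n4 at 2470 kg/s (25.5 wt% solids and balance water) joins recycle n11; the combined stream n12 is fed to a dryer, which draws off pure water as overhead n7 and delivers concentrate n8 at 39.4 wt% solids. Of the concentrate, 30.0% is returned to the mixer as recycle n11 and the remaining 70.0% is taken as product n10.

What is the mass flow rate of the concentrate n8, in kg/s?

2284 kg/s

Overall solids balance (none leaves overhead): solids in fresh feed = solids in product, i.e. 2470×0.255 = (1−0.300)·n8·0.394.
n8 = 629.85/(0.394×0.700) = 2283.7 kg/s.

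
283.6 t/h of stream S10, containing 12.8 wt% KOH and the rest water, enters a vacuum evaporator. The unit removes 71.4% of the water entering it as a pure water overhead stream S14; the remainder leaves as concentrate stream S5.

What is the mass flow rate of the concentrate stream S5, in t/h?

water entering = 283.6×0.872 = 247.3 t/h; overhead removed = 0.714×247.3 = 176.57 t/h.
Concentrate = 283.6 − 176.57 = 107.03 t/h.

107 t/h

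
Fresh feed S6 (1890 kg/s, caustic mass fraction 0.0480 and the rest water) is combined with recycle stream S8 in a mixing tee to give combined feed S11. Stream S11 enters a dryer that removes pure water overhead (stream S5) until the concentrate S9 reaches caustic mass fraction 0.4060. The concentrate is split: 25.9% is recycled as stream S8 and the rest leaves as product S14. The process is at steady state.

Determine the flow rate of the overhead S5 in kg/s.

1667 kg/s

Overall caustic balance (none leaves overhead): caustic in fresh feed = caustic in product, i.e. 1890×0.048 = (1−0.259)·S9·0.406.
S9 = 90.72/(0.406×0.741) = 301.55 kg/s.
Recycle S8 = 0.259×301.55 = 78.101 kg/s.
Combined feed S11 = 1890 + 78.101 = 1968.1 kg/s.
Overhead S5 = S11 − S9 = 1968.1 − 301.55 = 1666.6 kg/s.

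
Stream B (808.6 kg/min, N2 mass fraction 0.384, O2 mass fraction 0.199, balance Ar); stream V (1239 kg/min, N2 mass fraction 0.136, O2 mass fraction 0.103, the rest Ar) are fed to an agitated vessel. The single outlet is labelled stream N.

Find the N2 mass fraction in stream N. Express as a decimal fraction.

Total flow out = 808.6 + 1239 = 2047.6 kg/min.
N2 in = 808.6×0.384 + 1239×0.136 = 479.01 kg/min.
N2 mass fraction in N = 479.01/2047.6 = 0.234.

0.234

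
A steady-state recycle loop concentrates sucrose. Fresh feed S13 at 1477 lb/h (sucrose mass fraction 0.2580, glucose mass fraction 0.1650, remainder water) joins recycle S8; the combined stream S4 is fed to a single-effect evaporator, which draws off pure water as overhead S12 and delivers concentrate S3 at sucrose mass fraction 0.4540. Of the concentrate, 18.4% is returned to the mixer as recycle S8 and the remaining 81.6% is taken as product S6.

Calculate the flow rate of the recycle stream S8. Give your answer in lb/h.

189.3 lb/h

Overall sucrose balance (none leaves overhead): sucrose in fresh feed = sucrose in product, i.e. 1477×0.258 = (1−0.184)·S3·0.454.
S3 = 381.07/(0.454×0.816) = 1028.6 lb/h.
Recycle S8 = 0.184×1028.6 = 189.27 lb/h.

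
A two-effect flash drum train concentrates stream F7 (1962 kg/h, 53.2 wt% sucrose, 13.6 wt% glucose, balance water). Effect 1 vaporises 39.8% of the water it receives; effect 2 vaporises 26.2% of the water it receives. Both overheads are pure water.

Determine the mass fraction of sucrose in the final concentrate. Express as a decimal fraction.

water in feed = 1962×0.332 = 651.38 kg/h.
After stage 1: water left = (1−0.398)×651.38 = 392.13; stream total = 1702.7 kg/h.
After stage 2: water left = (1−0.262)×392.13 = 289.39; final concentrate = 1600 kg/h.
sucrose fraction = 1043.8/1600 = 0.652.

0.652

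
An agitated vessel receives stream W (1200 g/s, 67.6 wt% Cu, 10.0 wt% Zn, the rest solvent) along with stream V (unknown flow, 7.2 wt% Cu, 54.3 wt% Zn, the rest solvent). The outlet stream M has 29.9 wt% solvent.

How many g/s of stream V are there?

1047 g/s

Let V be the unknown flow. Total out = 1200 + V.
solvent balance: 268.8 + 0.385·V = 0.299·(1200 + V)
(0.385 − 0.299)·V = 0.299×1200 − 268.8 = 90
V = 90 / 0.086 = 1046.5 g/s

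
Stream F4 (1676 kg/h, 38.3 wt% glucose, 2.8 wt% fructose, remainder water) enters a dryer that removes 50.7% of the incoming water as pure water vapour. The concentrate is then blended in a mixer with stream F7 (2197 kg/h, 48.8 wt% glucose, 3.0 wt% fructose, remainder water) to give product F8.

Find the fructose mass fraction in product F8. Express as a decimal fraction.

Vapour removed = 0.507×0.589×1676 = 500.49 kg/h; concentrate = 1175.5 kg/h.
fructose reaching the mixer = 46.928 (from concentrate) + 2197×0.030 = 112.84 kg/h.
Product flow = 1175.5 + 2197 = 3372.5 kg/h; fructose fraction = 0.033.

0.033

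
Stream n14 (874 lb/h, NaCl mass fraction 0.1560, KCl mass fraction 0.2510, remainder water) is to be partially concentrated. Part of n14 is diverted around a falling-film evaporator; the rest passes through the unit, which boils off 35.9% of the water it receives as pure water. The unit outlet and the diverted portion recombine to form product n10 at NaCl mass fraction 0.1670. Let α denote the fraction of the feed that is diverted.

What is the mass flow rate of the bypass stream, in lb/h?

All 874×0.156 = 136.34 lb/h of NaCl reaches n10, so n10 = 136.34/0.167 = 816.43 lb/h and vapour = 57.569 lb/h.
The evaporator receives (1−α)·874 of feed at 0.593 water and removes 0.359 of that water:
0.359×0.593×(1−α)×874 = 57.569
(1−α) = 57.569/186.06 = 0.3094;  α = 0.6906.
Bypass flow = 0.6906×874 = 603.58 lb/h.

603.6 lb/h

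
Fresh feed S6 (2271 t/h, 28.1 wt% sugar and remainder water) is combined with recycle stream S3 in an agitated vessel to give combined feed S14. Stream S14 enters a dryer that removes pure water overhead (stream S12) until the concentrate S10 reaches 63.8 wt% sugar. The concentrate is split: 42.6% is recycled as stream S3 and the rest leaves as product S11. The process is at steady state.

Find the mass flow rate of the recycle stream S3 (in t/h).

742.3 t/h

Overall sugar balance (none leaves overhead): sugar in fresh feed = sugar in product, i.e. 2271×0.281 = (1−0.426)·S10·0.638.
S10 = 638.15/(0.638×0.574) = 1742.6 t/h.
Recycle S3 = 0.426×1742.6 = 742.34 t/h.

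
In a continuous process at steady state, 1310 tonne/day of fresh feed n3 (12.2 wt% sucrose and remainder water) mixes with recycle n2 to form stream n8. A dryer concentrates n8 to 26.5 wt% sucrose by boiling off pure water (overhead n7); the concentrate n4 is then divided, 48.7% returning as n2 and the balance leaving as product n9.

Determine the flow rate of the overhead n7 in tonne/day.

Overall sucrose balance (none leaves overhead): sucrose in fresh feed = sucrose in product, i.e. 1310×0.122 = (1−0.487)·n4·0.265.
n4 = 159.82/(0.265×0.513) = 1175.6 tonne/day.
Recycle n2 = 0.487×1175.6 = 572.53 tonne/day.
Combined feed n8 = 1310 + 572.53 = 1882.5 tonne/day.
Overhead n7 = n8 − n4 = 1882.5 − 1175.6 = 706.91 tonne/day.

706.9 tonne/day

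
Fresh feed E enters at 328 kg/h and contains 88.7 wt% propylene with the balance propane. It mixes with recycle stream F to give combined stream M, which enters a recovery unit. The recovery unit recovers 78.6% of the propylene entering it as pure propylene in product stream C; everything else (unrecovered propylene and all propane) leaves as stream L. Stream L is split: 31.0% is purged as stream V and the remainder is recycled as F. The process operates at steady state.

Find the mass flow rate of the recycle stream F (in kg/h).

propane enters only via E and leaves only via the purge: 328×0.113 = 0.310×(propane in L), and the recovery unit passes all propane, so propane in M = propane in L = 119.56 kg/h.
propylene in M: m_A = 328×0.887 + (1−0.310)·(1−0.786)·m_A, so m_A = 290.94/0.8523 = 341.34 kg/h.
L = (1−0.786)×341.34 + 119.56 = 192.61 kg/h.
Recycle F = (1−0.310)×192.61 = 132.9 kg/h.

132.9 kg/h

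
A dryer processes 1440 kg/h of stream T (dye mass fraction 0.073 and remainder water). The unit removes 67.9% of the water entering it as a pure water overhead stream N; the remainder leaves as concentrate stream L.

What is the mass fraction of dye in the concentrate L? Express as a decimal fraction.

dye is not removed: 1440×0.073 = 105.12 kg/h of dye enters L.
water entering = 1440×0.927 = 1334.9 kg/h; overhead removed = 0.679×1334.9 = 906.38 kg/h.
Concentrate = 1440 − 906.38 = 533.62 kg/h.
Mass fraction = 105.12/533.62 = 0.197.

0.197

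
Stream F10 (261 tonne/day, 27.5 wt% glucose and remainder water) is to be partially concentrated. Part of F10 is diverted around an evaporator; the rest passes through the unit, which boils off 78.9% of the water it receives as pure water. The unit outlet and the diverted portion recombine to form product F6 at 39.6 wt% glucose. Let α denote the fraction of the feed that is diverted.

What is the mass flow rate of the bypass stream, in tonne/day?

121.6 tonne/day

All 261×0.275 = 71.775 tonne/day of glucose reaches F6, so F6 = 71.775/0.396 = 181.25 tonne/day and vapour = 79.75 tonne/day.
The evaporator receives (1−α)·261 of feed at 0.725 water and removes 0.789 of that water:
0.789×0.725×(1−α)×261 = 79.75
(1−α) = 79.75/149.3 = 0.5342;  α = 0.4658.
Bypass flow = 0.4658×261 = 121.58 tonne/day.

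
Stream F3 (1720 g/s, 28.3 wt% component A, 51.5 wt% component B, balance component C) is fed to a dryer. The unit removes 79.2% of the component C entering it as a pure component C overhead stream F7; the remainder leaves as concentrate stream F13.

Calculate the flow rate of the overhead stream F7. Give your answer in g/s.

275.2 g/s

component C entering = 1720×0.202 = 347.44 g/s; overhead removed = 0.792×347.44 = 275.17 g/s.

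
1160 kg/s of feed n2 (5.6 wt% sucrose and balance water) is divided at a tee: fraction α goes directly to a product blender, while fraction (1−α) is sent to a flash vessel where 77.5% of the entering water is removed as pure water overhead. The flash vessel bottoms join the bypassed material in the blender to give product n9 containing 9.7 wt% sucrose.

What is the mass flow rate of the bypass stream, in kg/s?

All 1160×0.056 = 64.96 kg/s of sucrose reaches n9, so n9 = 64.96/0.097 = 669.69 kg/s and vapour = 490.31 kg/s.
The evaporator receives (1−α)·1160 of feed at 0.944 water and removes 0.775 of that water:
0.775×0.944×(1−α)×1160 = 490.31
(1−α) = 490.31/848.66 = 0.5777;  α = 0.4223.
Bypass flow = 0.4223×1160 = 489.81 kg/s.

489.8 kg/s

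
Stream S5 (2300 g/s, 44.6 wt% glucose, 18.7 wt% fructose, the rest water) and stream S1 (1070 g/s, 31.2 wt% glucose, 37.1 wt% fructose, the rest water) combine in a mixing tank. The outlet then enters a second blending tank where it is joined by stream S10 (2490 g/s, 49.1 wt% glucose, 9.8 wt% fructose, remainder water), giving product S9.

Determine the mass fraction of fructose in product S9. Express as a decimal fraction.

0.183

Overall, product flow = 5860 g/s.
fructose in = 2300×0.187 + 1070×0.371 + 2490×0.098 = 1071.1 g/s.
fructose fraction in S9 = 0.183.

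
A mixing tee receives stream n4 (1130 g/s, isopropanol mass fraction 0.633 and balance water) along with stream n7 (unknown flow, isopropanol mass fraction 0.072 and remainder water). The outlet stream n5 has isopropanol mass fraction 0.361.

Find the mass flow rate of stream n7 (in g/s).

Let n7 be the unknown flow. Total out = 1130 + n7.
isopropanol balance: 715.29 + 0.072·n7 = 0.361·(1130 + n7)
(0.072 − 0.361)·n7 = 0.361×1130 − 715.29 = -307.36
n7 = -307.36 / -0.289 = 1063.5 g/s

1064 g/s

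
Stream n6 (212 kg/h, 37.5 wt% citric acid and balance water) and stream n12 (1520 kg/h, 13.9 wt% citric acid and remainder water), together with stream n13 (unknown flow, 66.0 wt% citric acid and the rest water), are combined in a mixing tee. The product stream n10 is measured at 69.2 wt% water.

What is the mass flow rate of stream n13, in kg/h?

689.4 kg/h

Let n13 be the unknown flow. Total out = 1732 + n13.
water balance: 1441.2 + 0.340·n13 = 0.692·(1732 + n13)
(0.340 − 0.692)·n13 = 0.692×1732 − 1441.2 = -242.68
n13 = -242.68 / -0.352 = 689.42 kg/h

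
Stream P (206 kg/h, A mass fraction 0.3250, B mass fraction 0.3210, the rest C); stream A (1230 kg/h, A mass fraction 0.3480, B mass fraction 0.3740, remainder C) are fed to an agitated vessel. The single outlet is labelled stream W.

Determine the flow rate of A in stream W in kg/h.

495 kg/h

A out = A in = 206×0.325 + 1230×0.348 = 494.99 kg/h.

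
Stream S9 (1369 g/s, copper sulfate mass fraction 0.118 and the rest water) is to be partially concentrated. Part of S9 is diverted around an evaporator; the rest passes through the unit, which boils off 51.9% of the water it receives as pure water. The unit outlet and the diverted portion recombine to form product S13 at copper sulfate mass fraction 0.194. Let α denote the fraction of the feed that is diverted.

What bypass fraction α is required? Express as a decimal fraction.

0.144

All 1369×0.118 = 161.54 g/s of copper sulfate reaches S13, so S13 = 161.54/0.194 = 832.69 g/s and vapour = 536.31 g/s.
The evaporator receives (1−α)·1369 of feed at 0.882 water and removes 0.519 of that water:
0.519×0.882×(1−α)×1369 = 536.31
(1−α) = 536.31/626.67 = 0.8558;  α = 0.1442.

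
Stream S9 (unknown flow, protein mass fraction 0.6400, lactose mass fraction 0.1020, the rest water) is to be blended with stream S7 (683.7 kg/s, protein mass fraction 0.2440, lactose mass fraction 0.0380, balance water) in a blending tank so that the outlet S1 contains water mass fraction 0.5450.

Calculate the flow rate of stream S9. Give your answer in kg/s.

412.1 kg/s

Let S9 be the unknown flow. Total out = 683.7 + S9.
water balance: 490.9 + 0.258·S9 = 0.545·(683.7 + S9)
(0.258 − 0.545)·S9 = 0.545×683.7 − 490.9 = -118.28
S9 = -118.28 / -0.287 = 412.13 kg/s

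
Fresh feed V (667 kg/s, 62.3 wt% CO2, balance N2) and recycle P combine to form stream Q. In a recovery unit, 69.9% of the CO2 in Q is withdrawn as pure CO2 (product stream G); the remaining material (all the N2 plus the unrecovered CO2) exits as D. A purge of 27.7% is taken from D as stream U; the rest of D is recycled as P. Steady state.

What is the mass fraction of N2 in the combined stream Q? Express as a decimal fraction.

N2 enters only via V and leaves only via the purge: 667×0.377 = 0.277×(N2 in D), and the recovery unit passes all N2, so N2 in Q = N2 in D = 907.79 kg/s.
CO2 in Q: m_A = 667×0.623 + (1−0.277)·(1−0.699)·m_A, so m_A = 415.54/0.7824 = 531.13 kg/s.
Q = 531.13 + 907.79 = 1438.9 kg/s.
N2 fraction in Q = 907.79/1438.9 = 0.631.

0.631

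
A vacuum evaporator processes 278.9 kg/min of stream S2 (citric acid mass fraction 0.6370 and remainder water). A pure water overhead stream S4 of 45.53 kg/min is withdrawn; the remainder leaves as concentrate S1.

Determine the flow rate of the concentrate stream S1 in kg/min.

Concentrate = 278.9 − 45.53 = 233.37 kg/min.

233.4 kg/min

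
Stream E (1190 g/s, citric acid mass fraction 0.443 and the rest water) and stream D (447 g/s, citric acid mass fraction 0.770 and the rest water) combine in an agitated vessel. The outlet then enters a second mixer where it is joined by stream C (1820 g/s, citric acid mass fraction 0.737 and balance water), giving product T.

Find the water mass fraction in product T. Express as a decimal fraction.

0.360

Overall, product flow = 3457 g/s.
water in = 1190×0.557 + 447×0.230 + 1820×0.263 = 1244.3 g/s.
water fraction in T = 0.360.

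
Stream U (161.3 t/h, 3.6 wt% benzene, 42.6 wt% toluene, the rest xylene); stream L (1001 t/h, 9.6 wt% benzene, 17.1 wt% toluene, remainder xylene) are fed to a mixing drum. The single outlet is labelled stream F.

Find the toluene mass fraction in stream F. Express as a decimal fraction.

Total flow out = 161.3 + 1001 = 1162.3 t/h.
toluene in = 161.3×0.426 + 1001×0.171 = 239.88 t/h.
toluene mass fraction in F = 239.88/1162.3 = 0.206.

0.206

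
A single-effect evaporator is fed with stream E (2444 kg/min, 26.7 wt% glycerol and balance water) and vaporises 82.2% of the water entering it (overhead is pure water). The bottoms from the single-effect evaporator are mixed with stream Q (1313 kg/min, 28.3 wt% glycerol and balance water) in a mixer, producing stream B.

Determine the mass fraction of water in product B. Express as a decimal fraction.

Vapour removed = 0.822×0.733×2444 = 1472.6 kg/min; concentrate = 971.43 kg/min.
water reaching the mixer = 318.88 (from concentrate) + 1313×0.717 = 1260.3 kg/min.
Product flow = 971.43 + 1313 = 2284.4 kg/min; water fraction = 0.552.

0.552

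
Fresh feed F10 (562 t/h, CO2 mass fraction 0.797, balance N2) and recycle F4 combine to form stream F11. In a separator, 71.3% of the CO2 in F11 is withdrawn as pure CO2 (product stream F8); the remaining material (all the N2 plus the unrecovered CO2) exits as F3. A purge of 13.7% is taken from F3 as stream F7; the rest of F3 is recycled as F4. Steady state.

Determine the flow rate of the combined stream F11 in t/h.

N2 enters only via F10 and leaves only via the purge: 562×0.203 = 0.137×(N2 in F3), and the separator passes all N2, so N2 in F11 = N2 in F3 = 832.74 t/h.
CO2 in F11: m_A = 562×0.797 + (1−0.137)·(1−0.713)·m_A, so m_A = 447.91/0.7523 = 595.38 t/h.
F11 = 595.38 + 832.74 = 1428.1 t/h.

1428 t/h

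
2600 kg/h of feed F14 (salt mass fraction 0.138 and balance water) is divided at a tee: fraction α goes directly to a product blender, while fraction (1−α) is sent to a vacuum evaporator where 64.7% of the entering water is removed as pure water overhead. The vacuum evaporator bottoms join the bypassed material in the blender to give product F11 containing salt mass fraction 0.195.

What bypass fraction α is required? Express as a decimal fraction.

0.476

All 2600×0.138 = 358.8 kg/h of salt reaches F11, so F11 = 358.8/0.195 = 1840 kg/h and vapour = 760 kg/h.
The evaporator receives (1−α)·2600 of feed at 0.862 water and removes 0.647 of that water:
0.647×0.862×(1−α)×2600 = 760
(1−α) = 760/1450.1 = 0.5241;  α = 0.4759.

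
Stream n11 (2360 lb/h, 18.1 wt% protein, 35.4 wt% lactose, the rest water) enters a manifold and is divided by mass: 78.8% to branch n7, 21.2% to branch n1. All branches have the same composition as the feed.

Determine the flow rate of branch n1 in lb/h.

Branch n1 flow = 0.212×2360 = 500.32 lb/h.

500.3 lb/h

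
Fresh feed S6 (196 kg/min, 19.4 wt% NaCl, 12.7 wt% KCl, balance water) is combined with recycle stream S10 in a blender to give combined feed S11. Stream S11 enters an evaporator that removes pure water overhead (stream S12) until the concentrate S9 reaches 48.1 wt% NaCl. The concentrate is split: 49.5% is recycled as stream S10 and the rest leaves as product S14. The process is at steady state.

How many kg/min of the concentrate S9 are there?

Overall NaCl balance (none leaves overhead): NaCl in fresh feed = NaCl in product, i.e. 196×0.194 = (1−0.495)·S9·0.481.
S9 = 38.024/(0.481×0.505) = 156.54 kg/min.

156.5 kg/min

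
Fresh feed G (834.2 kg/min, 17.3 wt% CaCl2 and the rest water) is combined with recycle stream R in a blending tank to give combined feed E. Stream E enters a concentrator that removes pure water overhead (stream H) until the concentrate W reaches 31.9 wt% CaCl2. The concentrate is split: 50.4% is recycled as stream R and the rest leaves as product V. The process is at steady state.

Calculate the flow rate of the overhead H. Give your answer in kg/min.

381.8 kg/min

Overall CaCl2 balance (none leaves overhead): CaCl2 in fresh feed = CaCl2 in product, i.e. 834.2×0.173 = (1−0.504)·W·0.319.
W = 144.32/(0.319×0.496) = 912.1 kg/min.
Recycle R = 0.504×912.1 = 459.7 kg/min.
Combined feed E = 834.2 + 459.7 = 1293.9 kg/min.
Overhead H = E − W = 1293.9 − 912.1 = 381.8 kg/min.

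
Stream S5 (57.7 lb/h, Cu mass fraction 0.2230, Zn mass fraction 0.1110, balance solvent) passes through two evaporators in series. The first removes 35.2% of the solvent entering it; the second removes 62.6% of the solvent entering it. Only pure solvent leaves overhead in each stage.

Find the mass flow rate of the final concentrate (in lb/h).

28.58 lb/h

solvent in feed = 57.7×0.666 = 38.428 lb/h.
After stage 1: solvent left = (1−0.352)×38.428 = 24.901; stream total = 44.173 lb/h.
After stage 2: solvent left = (1−0.626)×24.901 = 9.3132; final concentrate = 28.585 lb/h.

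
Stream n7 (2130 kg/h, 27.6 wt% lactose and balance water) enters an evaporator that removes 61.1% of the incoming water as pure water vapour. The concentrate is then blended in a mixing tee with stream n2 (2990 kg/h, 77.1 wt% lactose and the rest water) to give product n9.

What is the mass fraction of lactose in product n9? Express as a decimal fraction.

0.6925

Vapour removed = 0.611×0.724×2130 = 942.24 kg/h; concentrate = 1187.8 kg/h.
lactose reaching the mixer = 587.88 (from concentrate) + 2990×0.771 = 2893.2 kg/h.
Product flow = 1187.8 + 2990 = 4177.8 kg/h; lactose fraction = 0.6925.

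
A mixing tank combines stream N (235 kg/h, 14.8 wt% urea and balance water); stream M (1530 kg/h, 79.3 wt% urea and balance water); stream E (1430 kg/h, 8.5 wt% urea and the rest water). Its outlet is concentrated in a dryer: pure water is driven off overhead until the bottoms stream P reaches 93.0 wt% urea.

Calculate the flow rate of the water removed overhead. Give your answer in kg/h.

1722 kg/h

urea entering = 235×0.148 + 1530×0.793 + 1430×0.085 = 1369.6 kg/h.
All urea reports to P, so P = 1369.6/0.930 = 1472.7 kg/h.
Total feed = 3195 kg/h; overhead = 3195 − 1472.7 = 1722.3 kg/h.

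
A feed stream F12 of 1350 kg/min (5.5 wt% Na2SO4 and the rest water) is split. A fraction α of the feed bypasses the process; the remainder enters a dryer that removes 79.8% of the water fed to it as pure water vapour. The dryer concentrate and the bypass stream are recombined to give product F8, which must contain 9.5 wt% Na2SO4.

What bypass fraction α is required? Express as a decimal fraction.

0.442

All 1350×0.055 = 74.25 kg/min of Na2SO4 reaches F8, so F8 = 74.25/0.095 = 781.58 kg/min and vapour = 568.42 kg/min.
The evaporator receives (1−α)·1350 of feed at 0.945 water and removes 0.798 of that water:
0.798×0.945×(1−α)×1350 = 568.42
(1−α) = 568.42/1018 = 0.5583;  α = 0.4417.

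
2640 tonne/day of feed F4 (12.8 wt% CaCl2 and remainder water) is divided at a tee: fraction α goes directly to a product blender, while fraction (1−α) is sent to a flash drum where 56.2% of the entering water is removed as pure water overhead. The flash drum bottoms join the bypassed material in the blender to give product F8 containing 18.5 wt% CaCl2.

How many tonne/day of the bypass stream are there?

980.2 tonne/day

All 2640×0.128 = 337.92 tonne/day of CaCl2 reaches F8, so F8 = 337.92/0.185 = 1826.6 tonne/day and vapour = 813.41 tonne/day.
The evaporator receives (1−α)·2640 of feed at 0.872 water and removes 0.562 of that water:
0.562×0.872×(1−α)×2640 = 813.41
(1−α) = 813.41/1293.8 = 0.6287;  α = 0.3713.
Bypass flow = 0.3713×2640 = 980.21 tonne/day.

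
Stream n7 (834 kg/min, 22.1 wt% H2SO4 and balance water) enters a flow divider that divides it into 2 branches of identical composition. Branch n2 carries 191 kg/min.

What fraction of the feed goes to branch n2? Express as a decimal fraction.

Fraction to n2 = 191/834 = 0.2290.

0.229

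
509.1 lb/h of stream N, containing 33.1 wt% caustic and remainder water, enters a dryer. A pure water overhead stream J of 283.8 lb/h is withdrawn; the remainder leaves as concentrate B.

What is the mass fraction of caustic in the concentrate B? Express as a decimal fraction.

caustic is not removed: 509.1×0.331 = 168.51 lb/h of caustic enters B.
Concentrate = 509.1 − 283.8 = 225.3 lb/h.
Mass fraction = 168.51/225.3 = 0.748.

0.748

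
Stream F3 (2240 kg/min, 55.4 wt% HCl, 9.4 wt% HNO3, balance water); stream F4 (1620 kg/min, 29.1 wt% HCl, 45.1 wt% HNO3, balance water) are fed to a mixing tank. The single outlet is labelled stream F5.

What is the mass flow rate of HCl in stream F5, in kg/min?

1712 kg/min

HCl out = HCl in = 2240×0.554 + 1620×0.291 = 1712.4 kg/min.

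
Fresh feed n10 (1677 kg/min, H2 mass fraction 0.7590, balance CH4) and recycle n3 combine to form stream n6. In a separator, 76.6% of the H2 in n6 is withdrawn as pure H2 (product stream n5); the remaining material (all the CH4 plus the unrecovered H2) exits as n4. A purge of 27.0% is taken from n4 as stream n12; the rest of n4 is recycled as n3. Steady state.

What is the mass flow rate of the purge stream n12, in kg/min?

CH4 enters only via n10 and leaves only via the purge: 1677×0.241 = 0.270×(CH4 in n4), and the separator passes all CH4, so CH4 in n6 = CH4 in n4 = 1496.9 kg/min.
H2 in n6: m_A = 1677×0.759 + (1−0.270)·(1−0.766)·m_A, so m_A = 1272.8/0.8292 = 1535.1 kg/min.
n4 = (1−0.766)×1535.1 + 1496.9 = 1856.1 kg/min.
Purge n12 = 0.270×1856.1 = 501.14 kg/min.

501.1 kg/min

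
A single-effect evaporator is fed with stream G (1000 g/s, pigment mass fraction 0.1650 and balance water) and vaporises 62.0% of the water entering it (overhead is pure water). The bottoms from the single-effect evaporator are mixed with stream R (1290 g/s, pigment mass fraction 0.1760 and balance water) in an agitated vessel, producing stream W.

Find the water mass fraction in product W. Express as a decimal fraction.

0.7788

Vapour removed = 0.620×0.835×1000 = 517.7 g/s; concentrate = 482.3 g/s.
water reaching the mixer = 317.3 (from concentrate) + 1290×0.824 = 1380.3 g/s.
Product flow = 482.3 + 1290 = 1772.3 g/s; water fraction = 0.7788.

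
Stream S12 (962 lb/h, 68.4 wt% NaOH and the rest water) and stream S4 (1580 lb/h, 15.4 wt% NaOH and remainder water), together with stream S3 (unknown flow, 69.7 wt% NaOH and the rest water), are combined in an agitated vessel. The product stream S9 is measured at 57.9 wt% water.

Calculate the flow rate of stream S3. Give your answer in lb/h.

Let S3 be the unknown flow. Total out = 2542 + S3.
water balance: 1640.7 + 0.303·S3 = 0.579·(2542 + S3)
(0.303 − 0.579)·S3 = 0.579×2542 − 1640.7 = -168.85
S3 = -168.85 / -0.276 = 611.79 lb/h

611.8 lb/h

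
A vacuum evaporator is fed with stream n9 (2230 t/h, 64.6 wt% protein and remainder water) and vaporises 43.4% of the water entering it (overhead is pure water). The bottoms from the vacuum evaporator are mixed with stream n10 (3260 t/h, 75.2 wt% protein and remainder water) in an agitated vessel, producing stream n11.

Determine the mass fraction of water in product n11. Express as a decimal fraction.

0.2439

Vapour removed = 0.434×0.354×2230 = 342.61 t/h; concentrate = 1887.4 t/h.
water reaching the mixer = 446.81 (from concentrate) + 3260×0.248 = 1255.3 t/h.
Product flow = 1887.4 + 3260 = 5147.4 t/h; water fraction = 0.2439.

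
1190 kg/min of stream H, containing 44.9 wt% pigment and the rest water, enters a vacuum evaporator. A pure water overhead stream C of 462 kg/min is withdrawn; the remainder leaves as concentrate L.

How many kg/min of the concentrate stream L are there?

Concentrate = 1190 − 462 = 728 kg/min.

728 kg/min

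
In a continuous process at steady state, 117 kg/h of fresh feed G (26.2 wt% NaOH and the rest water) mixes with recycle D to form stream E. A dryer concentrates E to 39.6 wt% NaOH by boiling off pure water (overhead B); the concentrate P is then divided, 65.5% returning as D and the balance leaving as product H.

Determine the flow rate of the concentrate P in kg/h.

Overall NaOH balance (none leaves overhead): NaOH in fresh feed = NaOH in product, i.e. 117×0.262 = (1−0.655)·P·0.396.
P = 30.654/(0.396×0.345) = 224.37 kg/h.

224.4 kg/h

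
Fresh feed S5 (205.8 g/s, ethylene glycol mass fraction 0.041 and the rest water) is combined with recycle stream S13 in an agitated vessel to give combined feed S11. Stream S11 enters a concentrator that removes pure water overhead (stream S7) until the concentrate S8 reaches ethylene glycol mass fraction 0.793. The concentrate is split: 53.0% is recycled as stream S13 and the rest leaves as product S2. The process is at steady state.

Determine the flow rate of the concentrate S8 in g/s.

Overall ethylene glycol balance (none leaves overhead): ethylene glycol in fresh feed = ethylene glycol in product, i.e. 205.8×0.041 = (1−0.530)·S8·0.793.
S8 = 8.4378/(0.793×0.470) = 22.639 g/s.

22.64 g/s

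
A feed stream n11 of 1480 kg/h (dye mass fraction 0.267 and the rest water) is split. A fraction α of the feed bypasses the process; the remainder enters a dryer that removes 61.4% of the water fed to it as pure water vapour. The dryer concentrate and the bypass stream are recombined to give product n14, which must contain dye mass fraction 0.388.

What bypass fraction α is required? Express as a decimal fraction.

0.307

All 1480×0.267 = 395.16 kg/h of dye reaches n14, so n14 = 395.16/0.388 = 1018.5 kg/h and vapour = 461.55 kg/h.
The evaporator receives (1−α)·1480 of feed at 0.733 water and removes 0.614 of that water:
0.614×0.733×(1−α)×1480 = 461.55
(1−α) = 461.55/666.09 = 0.6929;  α = 0.3071.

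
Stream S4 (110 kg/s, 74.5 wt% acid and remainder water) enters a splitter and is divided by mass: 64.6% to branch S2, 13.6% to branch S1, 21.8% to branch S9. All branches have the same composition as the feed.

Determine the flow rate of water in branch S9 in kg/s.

Branch S9 total = 0.218×110 = 23.98 kg/s.
water in S9 = 0.255×23.98 = 6.1149 kg/s.

6.115 kg/s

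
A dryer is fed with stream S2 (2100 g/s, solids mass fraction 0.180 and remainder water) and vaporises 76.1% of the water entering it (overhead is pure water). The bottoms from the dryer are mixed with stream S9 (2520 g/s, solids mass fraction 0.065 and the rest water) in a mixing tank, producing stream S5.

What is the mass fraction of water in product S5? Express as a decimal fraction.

0.836

Vapour removed = 0.761×0.820×2100 = 1310.4 g/s; concentrate = 789.56 g/s.
water reaching the mixer = 411.56 (from concentrate) + 2520×0.935 = 2767.8 g/s.
Product flow = 789.56 + 2520 = 3309.6 g/s; water fraction = 0.836.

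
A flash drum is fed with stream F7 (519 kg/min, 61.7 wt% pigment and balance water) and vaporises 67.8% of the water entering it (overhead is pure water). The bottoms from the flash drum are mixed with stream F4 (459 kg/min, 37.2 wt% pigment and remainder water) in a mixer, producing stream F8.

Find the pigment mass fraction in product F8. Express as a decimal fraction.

0.582

Vapour removed = 0.678×0.383×519 = 134.77 kg/min; concentrate = 384.23 kg/min.
pigment reaching the mixer = 320.22 (from concentrate) + 459×0.372 = 490.97 kg/min.
Product flow = 384.23 + 459 = 843.23 kg/min; pigment fraction = 0.582.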